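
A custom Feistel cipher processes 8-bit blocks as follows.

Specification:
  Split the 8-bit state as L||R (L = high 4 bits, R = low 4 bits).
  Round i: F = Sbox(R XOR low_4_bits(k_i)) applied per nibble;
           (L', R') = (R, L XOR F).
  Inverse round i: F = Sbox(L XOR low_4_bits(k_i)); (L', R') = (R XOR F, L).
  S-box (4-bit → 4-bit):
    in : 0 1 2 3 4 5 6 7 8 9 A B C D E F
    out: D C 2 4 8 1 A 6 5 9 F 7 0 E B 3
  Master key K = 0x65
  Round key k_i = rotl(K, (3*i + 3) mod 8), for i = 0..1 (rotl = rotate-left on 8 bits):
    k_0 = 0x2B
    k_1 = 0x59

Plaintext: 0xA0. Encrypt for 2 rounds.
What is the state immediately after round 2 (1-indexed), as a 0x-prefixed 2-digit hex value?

s_0 = plaintext = 0xA0
s_1 = Round(s_0, k_0) = 0x0D
s_2 = Round(s_1, k_1) = 0xD8

0xD8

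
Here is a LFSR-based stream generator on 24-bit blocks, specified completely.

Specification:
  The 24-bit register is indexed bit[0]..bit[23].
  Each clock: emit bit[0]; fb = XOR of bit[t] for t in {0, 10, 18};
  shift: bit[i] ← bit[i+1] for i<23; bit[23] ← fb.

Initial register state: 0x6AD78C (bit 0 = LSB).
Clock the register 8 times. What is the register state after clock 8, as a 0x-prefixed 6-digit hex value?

reg_0 = 0x6AD78C
clock 1: out=0, reg = 0xB56BC6
clock 2: out=0, reg = 0xDAB5E3
clock 3: out=1, reg = 0x6D5AF1
clock 4: out=1, reg = 0x36AD78
clock 5: out=0, reg = 0x1B56BC
clock 6: out=0, reg = 0x8DAB5E
clock 7: out=0, reg = 0xC6D5AF
clock 8: out=1, reg = 0xE36AD7

0xE36AD7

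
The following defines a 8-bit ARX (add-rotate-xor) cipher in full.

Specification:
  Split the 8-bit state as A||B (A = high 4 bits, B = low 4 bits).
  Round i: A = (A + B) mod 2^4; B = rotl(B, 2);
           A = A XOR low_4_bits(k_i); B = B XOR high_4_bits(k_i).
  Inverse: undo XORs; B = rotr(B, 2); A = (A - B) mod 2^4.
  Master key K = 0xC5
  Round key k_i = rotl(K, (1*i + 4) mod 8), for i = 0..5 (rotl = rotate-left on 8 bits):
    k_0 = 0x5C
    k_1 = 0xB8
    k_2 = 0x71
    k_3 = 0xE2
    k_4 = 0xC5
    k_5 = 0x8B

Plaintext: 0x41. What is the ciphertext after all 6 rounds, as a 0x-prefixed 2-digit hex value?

s_0 = plaintext = 0x41
s_1 = Round(s_0, k_0) = 0x91
s_2 = Round(s_1, k_1) = 0x2F
s_3 = Round(s_2, k_2) = 0x08
s_4 = Round(s_3, k_3) = 0xAC
s_5 = Round(s_4, k_4) = 0x3F
s_6 = Round(s_5, k_5) = 0x97

0x97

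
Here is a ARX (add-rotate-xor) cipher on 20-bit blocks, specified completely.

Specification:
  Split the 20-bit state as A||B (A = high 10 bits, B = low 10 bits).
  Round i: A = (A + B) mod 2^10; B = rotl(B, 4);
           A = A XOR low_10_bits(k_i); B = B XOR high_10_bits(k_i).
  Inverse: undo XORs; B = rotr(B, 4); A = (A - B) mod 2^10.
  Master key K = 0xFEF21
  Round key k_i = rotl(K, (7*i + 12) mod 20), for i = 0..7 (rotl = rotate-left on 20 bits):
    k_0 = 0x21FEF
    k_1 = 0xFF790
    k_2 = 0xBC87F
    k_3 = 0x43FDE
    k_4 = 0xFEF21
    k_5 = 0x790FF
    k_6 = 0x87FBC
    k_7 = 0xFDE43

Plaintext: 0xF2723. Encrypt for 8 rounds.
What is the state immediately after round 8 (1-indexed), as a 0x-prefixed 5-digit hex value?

0xCDCCA

s_0 = plaintext = 0xF2723
s_1 = Round(s_0, k_0) = 0x40EBB
s_2 = Round(s_1, k_1) = 0x0B847
s_3 = Round(s_2, k_2) = 0x02A83
s_4 = Round(s_3, k_3) = 0x54D35
s_5 = Round(s_4, k_4) = 0x6A4AF
s_6 = Round(s_5, k_5) = 0xA9F16
s_7 = Round(s_6, k_6) = 0x80773
s_8 = Round(s_7, k_7) = 0xCDCCA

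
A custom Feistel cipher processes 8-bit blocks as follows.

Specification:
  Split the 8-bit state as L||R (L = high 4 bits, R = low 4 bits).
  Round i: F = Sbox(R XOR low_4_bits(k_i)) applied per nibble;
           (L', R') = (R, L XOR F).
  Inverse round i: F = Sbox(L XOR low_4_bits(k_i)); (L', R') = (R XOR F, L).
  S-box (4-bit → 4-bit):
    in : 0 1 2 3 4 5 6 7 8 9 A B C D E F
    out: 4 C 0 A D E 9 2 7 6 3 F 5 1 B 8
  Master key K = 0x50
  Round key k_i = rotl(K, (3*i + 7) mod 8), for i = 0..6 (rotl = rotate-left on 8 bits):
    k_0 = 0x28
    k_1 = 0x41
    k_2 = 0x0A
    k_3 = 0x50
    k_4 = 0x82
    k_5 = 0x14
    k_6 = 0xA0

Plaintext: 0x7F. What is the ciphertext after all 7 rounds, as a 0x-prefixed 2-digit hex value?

0x26

s_0 = plaintext = 0x7F
s_1 = Round(s_0, k_0) = 0xF5
s_2 = Round(s_1, k_1) = 0x52
s_3 = Round(s_2, k_2) = 0x22
s_4 = Round(s_3, k_3) = 0x22
s_5 = Round(s_4, k_4) = 0x26
s_6 = Round(s_5, k_5) = 0x62
s_7 = Round(s_6, k_6) = 0x26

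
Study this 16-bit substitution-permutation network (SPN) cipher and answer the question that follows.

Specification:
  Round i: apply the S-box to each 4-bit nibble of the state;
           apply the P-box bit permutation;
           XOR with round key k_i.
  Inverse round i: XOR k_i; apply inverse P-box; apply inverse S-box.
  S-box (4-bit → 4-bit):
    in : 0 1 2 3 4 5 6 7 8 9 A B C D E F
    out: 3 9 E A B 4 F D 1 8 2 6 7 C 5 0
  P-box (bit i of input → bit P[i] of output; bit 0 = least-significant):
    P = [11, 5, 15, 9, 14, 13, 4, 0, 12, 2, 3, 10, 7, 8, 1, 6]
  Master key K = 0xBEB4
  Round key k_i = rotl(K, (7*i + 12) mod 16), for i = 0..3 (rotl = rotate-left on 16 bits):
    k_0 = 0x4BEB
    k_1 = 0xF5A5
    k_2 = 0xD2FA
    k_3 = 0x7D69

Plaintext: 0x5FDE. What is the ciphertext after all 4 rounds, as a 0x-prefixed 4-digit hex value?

s_0 = plaintext = 0x5FDE
s_1 = Round(s_0, k_0) = 0xC3F8
s_2 = Round(s_1, k_1) = 0xF823
s_3 = Round(s_2, k_2) = 0xE0CB
s_4 = Round(s_3, k_3) = 0x8DDF

0x8DDF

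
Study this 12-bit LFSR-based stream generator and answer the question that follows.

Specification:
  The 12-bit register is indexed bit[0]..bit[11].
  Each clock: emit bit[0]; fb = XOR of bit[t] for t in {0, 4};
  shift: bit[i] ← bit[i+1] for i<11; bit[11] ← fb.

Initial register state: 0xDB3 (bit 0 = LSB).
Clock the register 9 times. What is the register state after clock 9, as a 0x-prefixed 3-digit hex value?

reg_0 = 0xDB3
clock 1: out=1, reg = 0x6D9
clock 2: out=1, reg = 0x36C
clock 3: out=0, reg = 0x1B6
clock 4: out=0, reg = 0x8DB
clock 5: out=1, reg = 0x46D
clock 6: out=1, reg = 0xA36
clock 7: out=0, reg = 0xD1B
clock 8: out=1, reg = 0x68D
clock 9: out=1, reg = 0xB46

0xB46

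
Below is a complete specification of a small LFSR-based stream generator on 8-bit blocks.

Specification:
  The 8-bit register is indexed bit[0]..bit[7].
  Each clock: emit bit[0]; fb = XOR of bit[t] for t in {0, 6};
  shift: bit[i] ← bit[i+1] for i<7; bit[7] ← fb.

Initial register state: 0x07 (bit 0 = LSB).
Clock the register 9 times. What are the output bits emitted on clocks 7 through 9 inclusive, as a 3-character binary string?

reg_0 = 0x07
clock 1: out=1, reg = 0x83
clock 2: out=1, reg = 0xC1
clock 3: out=1, reg = 0x60
clock 4: out=0, reg = 0xB0
clock 5: out=0, reg = 0x58
clock 6: out=0, reg = 0xAC
clock 7: out=0, reg = 0x56
clock 8: out=0, reg = 0xAB
clock 9: out=1, reg = 0xD5

001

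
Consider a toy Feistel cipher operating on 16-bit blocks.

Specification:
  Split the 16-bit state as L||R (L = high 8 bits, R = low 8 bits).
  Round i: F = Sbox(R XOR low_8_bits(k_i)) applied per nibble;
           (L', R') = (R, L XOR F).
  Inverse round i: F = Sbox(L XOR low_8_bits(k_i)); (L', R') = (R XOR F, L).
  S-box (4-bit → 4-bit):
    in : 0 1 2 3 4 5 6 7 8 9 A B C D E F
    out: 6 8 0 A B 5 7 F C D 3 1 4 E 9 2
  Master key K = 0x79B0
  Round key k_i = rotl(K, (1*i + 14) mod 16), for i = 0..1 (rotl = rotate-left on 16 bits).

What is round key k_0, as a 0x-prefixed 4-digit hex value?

0x1E6C

K = 0x79B0
k_0 = rotl(K, (1*0+14) mod 16) = rotl(K, 14) = 0x1E6C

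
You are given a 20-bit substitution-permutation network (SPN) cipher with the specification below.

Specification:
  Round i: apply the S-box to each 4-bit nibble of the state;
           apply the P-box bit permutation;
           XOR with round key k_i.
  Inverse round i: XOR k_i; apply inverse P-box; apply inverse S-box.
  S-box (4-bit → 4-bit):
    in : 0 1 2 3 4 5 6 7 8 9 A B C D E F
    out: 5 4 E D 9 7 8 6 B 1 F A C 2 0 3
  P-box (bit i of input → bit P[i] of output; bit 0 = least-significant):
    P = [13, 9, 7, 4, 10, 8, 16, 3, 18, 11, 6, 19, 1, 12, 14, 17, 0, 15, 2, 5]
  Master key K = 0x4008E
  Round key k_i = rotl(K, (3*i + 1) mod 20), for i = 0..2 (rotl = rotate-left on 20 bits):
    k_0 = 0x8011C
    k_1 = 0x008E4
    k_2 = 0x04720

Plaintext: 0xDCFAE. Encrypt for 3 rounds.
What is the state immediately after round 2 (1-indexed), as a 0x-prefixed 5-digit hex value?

s_0 = plaintext = 0xDCFAE
s_1 = Round(s_0, k_0) = 0xFCC14
s_2 = Round(s_1, k_1) = 0xBE8B5
s_3 = Round(s_2, k_2) = 0xCEC88

0xBE8B5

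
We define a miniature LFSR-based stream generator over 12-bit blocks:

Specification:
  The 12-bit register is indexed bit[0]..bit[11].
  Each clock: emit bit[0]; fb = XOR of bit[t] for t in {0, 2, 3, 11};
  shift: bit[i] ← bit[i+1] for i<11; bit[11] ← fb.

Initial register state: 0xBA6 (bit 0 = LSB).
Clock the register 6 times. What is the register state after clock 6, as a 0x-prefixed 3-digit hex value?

reg_0 = 0xBA6
clock 1: out=0, reg = 0x5D3
clock 2: out=1, reg = 0xAE9
clock 3: out=1, reg = 0xD74
clock 4: out=0, reg = 0x6BA
clock 5: out=0, reg = 0xB5D
clock 6: out=1, reg = 0x5AE

0x5AE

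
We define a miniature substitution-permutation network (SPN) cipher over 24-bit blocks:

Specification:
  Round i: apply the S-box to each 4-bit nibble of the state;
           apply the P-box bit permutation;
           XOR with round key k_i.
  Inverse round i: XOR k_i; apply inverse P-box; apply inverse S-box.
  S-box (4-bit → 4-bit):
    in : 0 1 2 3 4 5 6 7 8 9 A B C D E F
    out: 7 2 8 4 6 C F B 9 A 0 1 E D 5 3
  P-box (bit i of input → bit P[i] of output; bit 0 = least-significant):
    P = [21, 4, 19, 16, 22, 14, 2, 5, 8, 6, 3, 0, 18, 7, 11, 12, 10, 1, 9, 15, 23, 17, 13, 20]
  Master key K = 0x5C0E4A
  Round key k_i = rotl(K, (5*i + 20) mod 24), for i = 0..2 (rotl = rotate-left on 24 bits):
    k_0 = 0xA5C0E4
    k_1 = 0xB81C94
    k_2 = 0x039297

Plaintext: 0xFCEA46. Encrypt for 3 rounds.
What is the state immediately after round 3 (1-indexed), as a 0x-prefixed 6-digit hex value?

s_0 = plaintext = 0xFCEA46
s_1 = Round(s_0, k_0) = 0x0A0AF2
s_2 = Round(s_1, k_1) = 0x7F7414
s_3 = Round(s_2, k_2) = 0x9DC64D

0x9DC64D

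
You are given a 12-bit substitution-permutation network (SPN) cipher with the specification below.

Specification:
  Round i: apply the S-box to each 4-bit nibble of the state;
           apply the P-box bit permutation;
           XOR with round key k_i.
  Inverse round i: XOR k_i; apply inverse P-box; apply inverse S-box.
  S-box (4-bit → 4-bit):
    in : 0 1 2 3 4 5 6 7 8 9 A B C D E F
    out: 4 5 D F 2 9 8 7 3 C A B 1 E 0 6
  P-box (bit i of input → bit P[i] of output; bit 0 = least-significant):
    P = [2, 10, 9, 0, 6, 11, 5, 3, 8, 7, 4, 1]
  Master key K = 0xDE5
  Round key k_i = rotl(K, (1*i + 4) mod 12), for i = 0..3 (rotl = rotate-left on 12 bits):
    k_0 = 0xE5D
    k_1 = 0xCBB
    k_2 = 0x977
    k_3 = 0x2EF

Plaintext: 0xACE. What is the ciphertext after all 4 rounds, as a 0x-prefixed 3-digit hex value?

s_0 = plaintext = 0xACE
s_1 = Round(s_0, k_0) = 0xE9F
s_2 = Round(s_1, k_1) = 0xA93
s_3 = Round(s_2, k_2) = 0xFD8
s_4 = Round(s_3, k_3) = 0xE53

0xE53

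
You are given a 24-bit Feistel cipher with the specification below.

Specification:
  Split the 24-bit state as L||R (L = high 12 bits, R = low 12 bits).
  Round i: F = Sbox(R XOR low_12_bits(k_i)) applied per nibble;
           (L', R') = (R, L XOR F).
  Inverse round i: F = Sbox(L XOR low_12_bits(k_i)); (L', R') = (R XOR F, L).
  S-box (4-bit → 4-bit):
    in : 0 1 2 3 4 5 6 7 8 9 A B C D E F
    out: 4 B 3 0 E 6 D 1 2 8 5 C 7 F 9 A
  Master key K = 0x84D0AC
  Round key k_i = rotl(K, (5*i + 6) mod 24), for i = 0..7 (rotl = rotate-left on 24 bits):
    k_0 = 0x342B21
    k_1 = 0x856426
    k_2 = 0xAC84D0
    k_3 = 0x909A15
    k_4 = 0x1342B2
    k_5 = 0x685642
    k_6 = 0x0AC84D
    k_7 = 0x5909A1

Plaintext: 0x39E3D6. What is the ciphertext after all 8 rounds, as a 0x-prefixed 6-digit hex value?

0x3E137A

s_0 = plaintext = 0x39E3D6
s_1 = Round(s_0, k_0) = 0x3D613F
s_2 = Round(s_1, k_1) = 0x13F56E
s_3 = Round(s_2, k_2) = 0x56EAF6
s_4 = Round(s_3, k_3) = 0xAF61FE
s_5 = Round(s_4, k_4) = 0x1FEA11
s_6 = Round(s_5, k_5) = 0xA1169E
s_7 = Round(s_6, k_6) = 0x69E3E1
s_8 = Round(s_7, k_7) = 0x3E137A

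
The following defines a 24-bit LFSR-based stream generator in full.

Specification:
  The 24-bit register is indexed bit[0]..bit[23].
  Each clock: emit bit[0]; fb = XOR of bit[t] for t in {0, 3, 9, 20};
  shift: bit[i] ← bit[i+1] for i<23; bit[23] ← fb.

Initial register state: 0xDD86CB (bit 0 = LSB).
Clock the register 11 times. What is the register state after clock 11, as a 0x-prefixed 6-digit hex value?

0x239BB0

reg_0 = 0xDD86CB
clock 1: out=1, reg = 0x6EC365
clock 2: out=1, reg = 0x3761B2
clock 3: out=0, reg = 0x9BB0D9
clock 4: out=1, reg = 0xCDD86C
clock 5: out=0, reg = 0xE6EC36
clock 6: out=0, reg = 0x73761B
clock 7: out=1, reg = 0x39BB0D
clock 8: out=1, reg = 0x1CDD86
clock 9: out=0, reg = 0x8E6EC3
clock 10: out=1, reg = 0x473761
clock 11: out=1, reg = 0x239BB0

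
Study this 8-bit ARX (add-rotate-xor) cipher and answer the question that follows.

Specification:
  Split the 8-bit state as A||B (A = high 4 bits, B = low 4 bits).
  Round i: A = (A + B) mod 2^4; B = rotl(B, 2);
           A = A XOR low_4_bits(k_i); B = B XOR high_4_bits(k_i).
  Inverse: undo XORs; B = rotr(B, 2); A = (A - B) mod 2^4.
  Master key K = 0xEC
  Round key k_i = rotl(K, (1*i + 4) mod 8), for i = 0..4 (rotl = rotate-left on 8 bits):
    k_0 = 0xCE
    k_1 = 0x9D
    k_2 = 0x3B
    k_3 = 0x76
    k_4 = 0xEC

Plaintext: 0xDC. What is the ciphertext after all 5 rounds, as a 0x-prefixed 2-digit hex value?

0x39

s_0 = plaintext = 0xDC
s_1 = Round(s_0, k_0) = 0x7F
s_2 = Round(s_1, k_1) = 0xB6
s_3 = Round(s_2, k_2) = 0xAA
s_4 = Round(s_3, k_3) = 0x2D
s_5 = Round(s_4, k_4) = 0x39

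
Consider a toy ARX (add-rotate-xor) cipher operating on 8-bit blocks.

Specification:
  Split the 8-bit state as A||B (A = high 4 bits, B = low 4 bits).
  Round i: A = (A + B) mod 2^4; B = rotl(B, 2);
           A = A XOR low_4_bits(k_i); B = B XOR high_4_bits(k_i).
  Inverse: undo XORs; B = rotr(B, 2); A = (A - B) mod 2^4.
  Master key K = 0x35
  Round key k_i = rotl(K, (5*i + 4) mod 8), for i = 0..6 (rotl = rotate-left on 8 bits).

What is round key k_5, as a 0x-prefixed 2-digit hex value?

K = 0x35
k_0 = rotl(K, (5*0+4) mod 8) = rotl(K, 4) = 0x53
k_1 = rotl(K, (5*1+4) mod 8) = rotl(K, 1) = 0x6A
k_2 = rotl(K, (5*2+4) mod 8) = rotl(K, 6) = 0x4D
k_3 = rotl(K, (5*3+4) mod 8) = rotl(K, 3) = 0xA9
k_4 = rotl(K, (5*4+4) mod 8) = rotl(K, 0) = 0x35
k_5 = rotl(K, (5*5+4) mod 8) = rotl(K, 5) = 0xA6

0xA6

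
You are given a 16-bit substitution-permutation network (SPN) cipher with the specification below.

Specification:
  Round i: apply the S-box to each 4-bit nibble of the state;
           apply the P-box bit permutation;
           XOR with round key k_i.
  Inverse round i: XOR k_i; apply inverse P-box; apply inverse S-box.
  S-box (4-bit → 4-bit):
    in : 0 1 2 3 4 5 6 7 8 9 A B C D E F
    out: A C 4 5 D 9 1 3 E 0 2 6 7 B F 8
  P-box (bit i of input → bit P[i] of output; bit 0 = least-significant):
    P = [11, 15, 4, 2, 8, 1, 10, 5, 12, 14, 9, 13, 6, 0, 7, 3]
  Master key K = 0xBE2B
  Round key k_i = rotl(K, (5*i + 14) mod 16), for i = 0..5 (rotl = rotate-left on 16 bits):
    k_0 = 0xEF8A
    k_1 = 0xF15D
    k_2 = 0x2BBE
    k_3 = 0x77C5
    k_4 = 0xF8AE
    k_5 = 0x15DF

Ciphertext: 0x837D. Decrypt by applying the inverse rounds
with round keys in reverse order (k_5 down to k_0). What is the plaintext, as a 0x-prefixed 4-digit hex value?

s_0 = ciphertext = 0x837D
s_1 = InvRound(s_0, k_5) = 0x238A
s_2 = InvRound(s_1, k_4) = 0x9C5D
s_3 = InvRound(s_2, k_3) = 0x186C
s_4 = InvRound(s_3, k_2) = 0x3472
s_5 = InvRound(s_4, k_1) = 0x0AE0
s_6 = InvRound(s_5, k_0) = 0x50EA

0x50EA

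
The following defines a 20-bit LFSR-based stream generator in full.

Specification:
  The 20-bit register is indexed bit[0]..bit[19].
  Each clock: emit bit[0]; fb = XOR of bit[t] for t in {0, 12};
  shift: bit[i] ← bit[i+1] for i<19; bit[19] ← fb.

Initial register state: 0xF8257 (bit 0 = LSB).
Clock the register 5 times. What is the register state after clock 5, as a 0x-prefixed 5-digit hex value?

0x7FC12

reg_0 = 0xF8257
clock 1: out=1, reg = 0xFC12B
clock 2: out=1, reg = 0xFE095
clock 3: out=1, reg = 0xFF04A
clock 4: out=0, reg = 0xFF825
clock 5: out=1, reg = 0x7FC12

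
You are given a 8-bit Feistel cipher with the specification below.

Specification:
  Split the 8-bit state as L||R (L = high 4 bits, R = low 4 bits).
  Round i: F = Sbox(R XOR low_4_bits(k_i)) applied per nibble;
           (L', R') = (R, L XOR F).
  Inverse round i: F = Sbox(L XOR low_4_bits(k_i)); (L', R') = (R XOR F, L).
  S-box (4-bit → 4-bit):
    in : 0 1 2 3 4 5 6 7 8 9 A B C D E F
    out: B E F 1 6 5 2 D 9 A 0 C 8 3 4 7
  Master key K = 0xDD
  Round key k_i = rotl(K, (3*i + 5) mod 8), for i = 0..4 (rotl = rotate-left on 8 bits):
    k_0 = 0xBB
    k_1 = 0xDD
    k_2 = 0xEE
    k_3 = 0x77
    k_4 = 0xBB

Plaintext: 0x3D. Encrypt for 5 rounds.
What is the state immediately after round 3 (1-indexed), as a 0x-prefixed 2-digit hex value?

s_0 = plaintext = 0x3D
s_1 = Round(s_0, k_0) = 0xD1
s_2 = Round(s_1, k_1) = 0x15
s_3 = Round(s_2, k_2) = 0x5D
s_4 = Round(s_3, k_3) = 0xD5
s_5 = Round(s_4, k_4) = 0x59

0x5D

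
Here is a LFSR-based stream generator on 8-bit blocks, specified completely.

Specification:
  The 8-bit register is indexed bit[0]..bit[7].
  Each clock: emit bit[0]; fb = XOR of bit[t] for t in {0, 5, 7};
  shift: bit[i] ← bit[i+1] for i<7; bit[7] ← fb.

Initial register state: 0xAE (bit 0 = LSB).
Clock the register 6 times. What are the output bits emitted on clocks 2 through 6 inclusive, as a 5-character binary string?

reg_0 = 0xAE
clock 1: out=0, reg = 0x57
clock 2: out=1, reg = 0xAB
clock 3: out=1, reg = 0xD5
clock 4: out=1, reg = 0x6A
clock 5: out=0, reg = 0xB5
clock 6: out=1, reg = 0xDA

11101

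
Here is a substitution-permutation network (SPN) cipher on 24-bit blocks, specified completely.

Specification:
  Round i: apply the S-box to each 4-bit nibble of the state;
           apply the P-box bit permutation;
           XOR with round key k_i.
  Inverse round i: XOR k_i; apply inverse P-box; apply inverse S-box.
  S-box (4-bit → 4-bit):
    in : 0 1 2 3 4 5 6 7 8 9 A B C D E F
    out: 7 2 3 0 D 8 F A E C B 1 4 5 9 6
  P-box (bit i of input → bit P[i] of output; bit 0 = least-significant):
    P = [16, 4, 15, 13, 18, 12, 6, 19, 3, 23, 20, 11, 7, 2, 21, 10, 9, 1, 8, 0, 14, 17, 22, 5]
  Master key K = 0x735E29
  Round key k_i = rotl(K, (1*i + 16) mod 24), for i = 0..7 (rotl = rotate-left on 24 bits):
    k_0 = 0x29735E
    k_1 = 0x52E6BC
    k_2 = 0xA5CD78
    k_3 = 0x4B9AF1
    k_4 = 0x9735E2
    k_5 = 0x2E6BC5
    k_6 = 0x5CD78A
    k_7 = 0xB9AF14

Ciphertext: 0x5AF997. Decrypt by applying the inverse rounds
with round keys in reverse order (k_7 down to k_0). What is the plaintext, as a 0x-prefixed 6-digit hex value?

0xC234A0

s_0 = ciphertext = 0x5AF997
s_1 = InvRound(s_0, k_7) = 0x0A411B
s_2 = InvRound(s_1, k_6) = 0xFEEC2F
s_3 = InvRound(s_2, k_5) = 0x90E0CC
s_4 = InvRound(s_3, k_4) = 0xAF7B2D
s_5 = InvRound(s_4, k_3) = 0xDC02D8
s_6 = InvRound(s_5, k_2) = 0x4D495D
s_7 = InvRound(s_6, k_1) = 0x74E944
s_8 = InvRound(s_7, k_0) = 0xC234A0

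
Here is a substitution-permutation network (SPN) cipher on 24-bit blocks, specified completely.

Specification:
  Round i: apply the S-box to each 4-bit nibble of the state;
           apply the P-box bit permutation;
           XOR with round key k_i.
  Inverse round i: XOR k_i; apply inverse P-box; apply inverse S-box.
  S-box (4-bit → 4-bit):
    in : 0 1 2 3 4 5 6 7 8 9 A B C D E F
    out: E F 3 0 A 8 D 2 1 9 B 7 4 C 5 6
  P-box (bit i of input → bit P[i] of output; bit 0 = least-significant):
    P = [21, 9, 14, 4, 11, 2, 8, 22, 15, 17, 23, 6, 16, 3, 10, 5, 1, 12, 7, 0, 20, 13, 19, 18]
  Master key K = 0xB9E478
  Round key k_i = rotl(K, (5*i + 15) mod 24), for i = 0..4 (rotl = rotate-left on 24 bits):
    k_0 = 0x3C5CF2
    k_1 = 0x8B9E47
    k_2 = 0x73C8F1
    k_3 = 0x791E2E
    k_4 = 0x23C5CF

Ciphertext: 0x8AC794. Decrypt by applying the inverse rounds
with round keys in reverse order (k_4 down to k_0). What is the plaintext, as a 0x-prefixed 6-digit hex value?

s_0 = ciphertext = 0x8AC794
s_1 = InvRound(s_0, k_4) = 0xC92D3A
s_2 = InvRound(s_1, k_3) = 0x273CFA
s_3 = InvRound(s_2, k_2) = 0xAAF85C
s_4 = InvRound(s_3, k_1) = 0x79B331
s_5 = InvRound(s_4, k_0) = 0x46E96F

0x46E96F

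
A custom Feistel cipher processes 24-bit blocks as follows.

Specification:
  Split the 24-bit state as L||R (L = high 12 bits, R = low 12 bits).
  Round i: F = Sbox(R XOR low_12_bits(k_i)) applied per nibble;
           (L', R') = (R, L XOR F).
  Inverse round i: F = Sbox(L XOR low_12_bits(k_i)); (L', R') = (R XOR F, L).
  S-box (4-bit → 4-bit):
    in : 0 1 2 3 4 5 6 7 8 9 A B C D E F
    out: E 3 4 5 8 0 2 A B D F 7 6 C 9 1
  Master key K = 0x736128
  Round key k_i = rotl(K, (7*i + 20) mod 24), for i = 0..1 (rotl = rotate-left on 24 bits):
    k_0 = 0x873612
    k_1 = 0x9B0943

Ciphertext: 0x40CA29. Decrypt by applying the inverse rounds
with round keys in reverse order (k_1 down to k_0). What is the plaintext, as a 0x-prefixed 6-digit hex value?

s_0 = ciphertext = 0x40CA29
s_1 = InvRound(s_0, k_1) = 0x6A840C
s_2 = InvRound(s_1, k_0) = 0xA736A8

0xA736A8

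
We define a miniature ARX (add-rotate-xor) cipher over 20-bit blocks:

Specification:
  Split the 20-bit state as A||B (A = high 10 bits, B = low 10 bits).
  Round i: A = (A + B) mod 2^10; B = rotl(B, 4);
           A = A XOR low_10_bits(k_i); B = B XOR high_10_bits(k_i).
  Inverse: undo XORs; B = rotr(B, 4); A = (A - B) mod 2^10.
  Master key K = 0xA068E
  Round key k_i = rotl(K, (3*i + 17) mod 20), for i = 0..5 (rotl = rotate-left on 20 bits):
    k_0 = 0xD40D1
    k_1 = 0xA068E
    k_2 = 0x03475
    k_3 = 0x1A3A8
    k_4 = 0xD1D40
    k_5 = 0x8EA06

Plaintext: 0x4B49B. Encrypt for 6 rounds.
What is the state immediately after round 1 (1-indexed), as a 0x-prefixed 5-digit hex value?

0x466E2

s_0 = plaintext = 0x4B49B
s_1 = Round(s_0, k_0) = 0x466E2
s_2 = Round(s_1, k_1) = 0x5D4AA
s_3 = Round(s_2, k_2) = 0x9AAAF
s_4 = Round(s_3, k_3) = 0xAC692
s_5 = Round(s_4, k_4) = 0x00E6D
s_6 = Round(s_5, k_5) = 0x1D8E3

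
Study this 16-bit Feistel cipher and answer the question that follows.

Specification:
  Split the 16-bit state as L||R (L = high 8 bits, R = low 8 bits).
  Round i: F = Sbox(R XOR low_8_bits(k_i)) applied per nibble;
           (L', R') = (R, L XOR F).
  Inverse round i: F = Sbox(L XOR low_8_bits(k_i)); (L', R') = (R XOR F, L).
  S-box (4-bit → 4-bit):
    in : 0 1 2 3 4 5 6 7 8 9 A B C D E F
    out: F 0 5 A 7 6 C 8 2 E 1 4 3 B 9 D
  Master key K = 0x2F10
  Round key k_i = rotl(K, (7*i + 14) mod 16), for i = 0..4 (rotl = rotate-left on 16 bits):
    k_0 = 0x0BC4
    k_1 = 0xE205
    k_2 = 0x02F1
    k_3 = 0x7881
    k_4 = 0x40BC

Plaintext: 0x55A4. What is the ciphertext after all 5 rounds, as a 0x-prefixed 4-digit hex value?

s_0 = plaintext = 0x55A4
s_1 = Round(s_0, k_0) = 0xA49A
s_2 = Round(s_1, k_1) = 0x9A49
s_3 = Round(s_2, k_2) = 0x49D8
s_4 = Round(s_3, k_3) = 0xD827
s_5 = Round(s_4, k_4) = 0x273C

0x273C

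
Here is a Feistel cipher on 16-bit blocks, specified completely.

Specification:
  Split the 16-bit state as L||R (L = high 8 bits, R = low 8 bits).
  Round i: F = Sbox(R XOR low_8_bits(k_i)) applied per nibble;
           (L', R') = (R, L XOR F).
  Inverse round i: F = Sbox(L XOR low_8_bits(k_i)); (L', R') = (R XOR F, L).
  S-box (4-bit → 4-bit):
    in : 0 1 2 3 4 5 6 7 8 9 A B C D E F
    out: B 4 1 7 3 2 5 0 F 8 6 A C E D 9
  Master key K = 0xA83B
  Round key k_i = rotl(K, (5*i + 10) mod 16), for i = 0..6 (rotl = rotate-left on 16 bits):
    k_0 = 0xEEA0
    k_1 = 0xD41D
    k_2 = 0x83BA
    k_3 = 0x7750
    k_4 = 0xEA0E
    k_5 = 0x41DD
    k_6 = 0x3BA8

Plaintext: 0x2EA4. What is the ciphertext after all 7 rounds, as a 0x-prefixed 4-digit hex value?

s_0 = plaintext = 0x2EA4
s_1 = Round(s_0, k_0) = 0xA49D
s_2 = Round(s_1, k_1) = 0x9D5F
s_3 = Round(s_2, k_2) = 0x5F4F
s_4 = Round(s_3, k_3) = 0x4F16
s_5 = Round(s_4, k_4) = 0x1600
s_6 = Round(s_5, k_5) = 0x00F8
s_7 = Round(s_6, k_6) = 0xF82B

0xF82B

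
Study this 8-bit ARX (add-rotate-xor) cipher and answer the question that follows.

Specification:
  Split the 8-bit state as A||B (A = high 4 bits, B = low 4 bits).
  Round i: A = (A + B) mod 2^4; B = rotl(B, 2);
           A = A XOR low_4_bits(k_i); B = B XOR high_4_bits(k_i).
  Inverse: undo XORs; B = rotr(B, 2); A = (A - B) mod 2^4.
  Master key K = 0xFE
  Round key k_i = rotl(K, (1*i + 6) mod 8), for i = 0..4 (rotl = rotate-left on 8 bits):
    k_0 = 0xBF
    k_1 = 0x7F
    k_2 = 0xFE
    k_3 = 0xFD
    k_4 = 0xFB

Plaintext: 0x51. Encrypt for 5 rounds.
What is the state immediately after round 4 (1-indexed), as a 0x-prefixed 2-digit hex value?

0x38

s_0 = plaintext = 0x51
s_1 = Round(s_0, k_0) = 0x9F
s_2 = Round(s_1, k_1) = 0x78
s_3 = Round(s_2, k_2) = 0x1D
s_4 = Round(s_3, k_3) = 0x38
s_5 = Round(s_4, k_4) = 0x0D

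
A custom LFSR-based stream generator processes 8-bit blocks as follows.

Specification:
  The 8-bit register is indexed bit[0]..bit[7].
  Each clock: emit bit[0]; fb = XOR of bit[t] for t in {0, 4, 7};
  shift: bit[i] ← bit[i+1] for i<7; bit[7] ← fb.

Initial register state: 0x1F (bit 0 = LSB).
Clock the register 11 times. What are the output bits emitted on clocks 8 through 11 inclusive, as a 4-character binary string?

0010

reg_0 = 0x1F
clock 1: out=1, reg = 0x0F
clock 2: out=1, reg = 0x87
clock 3: out=1, reg = 0x43
clock 4: out=1, reg = 0xA1
clock 5: out=1, reg = 0x50
clock 6: out=0, reg = 0xA8
clock 7: out=0, reg = 0xD4
clock 8: out=0, reg = 0x6A
clock 9: out=0, reg = 0x35
clock 10: out=1, reg = 0x1A
clock 11: out=0, reg = 0x8D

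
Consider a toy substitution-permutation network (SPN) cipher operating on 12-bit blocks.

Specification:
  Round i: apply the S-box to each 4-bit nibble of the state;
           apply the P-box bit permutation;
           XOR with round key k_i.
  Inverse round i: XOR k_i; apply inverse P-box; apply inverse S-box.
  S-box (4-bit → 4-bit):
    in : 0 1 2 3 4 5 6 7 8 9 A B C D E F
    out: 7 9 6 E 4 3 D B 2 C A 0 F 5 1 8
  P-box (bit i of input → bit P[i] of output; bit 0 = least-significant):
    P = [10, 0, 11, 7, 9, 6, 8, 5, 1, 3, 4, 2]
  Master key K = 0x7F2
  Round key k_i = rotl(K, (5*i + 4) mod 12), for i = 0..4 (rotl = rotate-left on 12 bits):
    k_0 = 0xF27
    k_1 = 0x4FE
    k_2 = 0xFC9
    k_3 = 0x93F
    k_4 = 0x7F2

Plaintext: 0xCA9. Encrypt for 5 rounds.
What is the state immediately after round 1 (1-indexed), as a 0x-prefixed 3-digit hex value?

0x7D9

s_0 = plaintext = 0xCA9
s_1 = Round(s_0, k_0) = 0x7D9
s_2 = Round(s_1, k_1) = 0xF70
s_3 = Round(s_2, k_2) = 0x1AC
s_4 = Round(s_3, k_3) = 0x5D8
s_5 = Round(s_4, k_4) = 0x4F9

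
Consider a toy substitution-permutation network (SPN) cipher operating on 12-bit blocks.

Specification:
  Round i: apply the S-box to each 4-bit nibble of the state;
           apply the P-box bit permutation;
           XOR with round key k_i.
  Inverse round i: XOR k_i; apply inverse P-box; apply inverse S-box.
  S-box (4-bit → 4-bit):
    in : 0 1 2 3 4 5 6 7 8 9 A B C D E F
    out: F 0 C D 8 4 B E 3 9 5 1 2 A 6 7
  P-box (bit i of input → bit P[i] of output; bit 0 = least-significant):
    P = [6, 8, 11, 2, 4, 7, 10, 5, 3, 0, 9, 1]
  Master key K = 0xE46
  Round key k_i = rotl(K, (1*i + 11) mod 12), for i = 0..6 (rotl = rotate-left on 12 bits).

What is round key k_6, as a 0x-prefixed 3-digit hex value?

0x8DC

K = 0xE46
k_0 = rotl(K, (1*0+11) mod 12) = rotl(K, 11) = 0x723
k_1 = rotl(K, (1*1+11) mod 12) = rotl(K, 0) = 0xE46
k_2 = rotl(K, (1*2+11) mod 12) = rotl(K, 1) = 0xC8D
k_3 = rotl(K, (1*3+11) mod 12) = rotl(K, 2) = 0x91B
k_4 = rotl(K, (1*4+11) mod 12) = rotl(K, 3) = 0x237
k_5 = rotl(K, (1*5+11) mod 12) = rotl(K, 4) = 0x46E
k_6 = rotl(K, (1*6+11) mod 12) = rotl(K, 5) = 0x8DC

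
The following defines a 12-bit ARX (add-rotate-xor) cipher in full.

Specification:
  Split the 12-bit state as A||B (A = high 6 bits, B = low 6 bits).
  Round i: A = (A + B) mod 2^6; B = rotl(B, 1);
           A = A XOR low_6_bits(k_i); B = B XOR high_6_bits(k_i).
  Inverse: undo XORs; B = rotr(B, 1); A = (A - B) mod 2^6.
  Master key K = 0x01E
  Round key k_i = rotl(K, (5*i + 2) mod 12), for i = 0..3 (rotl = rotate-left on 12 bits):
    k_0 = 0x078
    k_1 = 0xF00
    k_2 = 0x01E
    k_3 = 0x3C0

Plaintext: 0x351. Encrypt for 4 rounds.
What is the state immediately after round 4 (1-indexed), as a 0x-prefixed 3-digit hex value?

0x460

s_0 = plaintext = 0x351
s_1 = Round(s_0, k_0) = 0x9A3
s_2 = Round(s_1, k_1) = 0x27B
s_3 = Round(s_2, k_2) = 0x6B7
s_4 = Round(s_3, k_3) = 0x460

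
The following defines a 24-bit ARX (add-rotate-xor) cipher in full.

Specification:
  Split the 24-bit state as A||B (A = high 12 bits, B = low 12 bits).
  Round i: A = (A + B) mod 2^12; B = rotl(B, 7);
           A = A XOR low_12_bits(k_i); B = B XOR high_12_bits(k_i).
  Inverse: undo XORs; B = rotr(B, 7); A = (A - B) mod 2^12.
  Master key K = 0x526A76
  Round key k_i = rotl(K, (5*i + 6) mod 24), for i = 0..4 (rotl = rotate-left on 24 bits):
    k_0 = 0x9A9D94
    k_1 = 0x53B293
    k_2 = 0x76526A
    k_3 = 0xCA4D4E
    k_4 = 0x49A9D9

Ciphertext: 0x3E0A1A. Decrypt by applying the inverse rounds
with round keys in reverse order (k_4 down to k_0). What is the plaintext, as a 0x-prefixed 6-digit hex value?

0x6DAA9D

s_0 = ciphertext = 0x3E0A1A
s_1 = InvRound(s_0, k_4) = 0xA1C01D
s_2 = InvRound(s_1, k_3) = 0x019739
s_3 = InvRound(s_2, k_2) = 0x6F3B80
s_4 = InvRound(s_3, k_1) = 0xCE377D
s_5 = InvRound(s_4, k_0) = 0x6DAA9D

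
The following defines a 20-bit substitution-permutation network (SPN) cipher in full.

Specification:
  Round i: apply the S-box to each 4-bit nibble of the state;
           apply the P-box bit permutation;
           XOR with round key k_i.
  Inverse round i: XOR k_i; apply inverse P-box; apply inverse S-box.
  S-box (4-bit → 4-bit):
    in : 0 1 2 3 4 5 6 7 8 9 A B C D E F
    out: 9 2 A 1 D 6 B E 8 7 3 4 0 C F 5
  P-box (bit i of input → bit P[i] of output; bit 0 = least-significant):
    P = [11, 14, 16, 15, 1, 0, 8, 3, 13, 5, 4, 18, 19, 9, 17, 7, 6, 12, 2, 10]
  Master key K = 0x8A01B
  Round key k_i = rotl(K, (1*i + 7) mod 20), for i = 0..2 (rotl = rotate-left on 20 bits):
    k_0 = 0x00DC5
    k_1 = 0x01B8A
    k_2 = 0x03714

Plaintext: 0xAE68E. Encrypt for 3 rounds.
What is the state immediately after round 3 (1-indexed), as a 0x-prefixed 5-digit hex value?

0xBF442

s_0 = plaintext = 0xAE68E
s_1 = Round(s_0, k_0) = 0xFF72D
s_2 = Round(s_1, k_1) = 0xF9BF7
s_3 = Round(s_2, k_2) = 0xBF442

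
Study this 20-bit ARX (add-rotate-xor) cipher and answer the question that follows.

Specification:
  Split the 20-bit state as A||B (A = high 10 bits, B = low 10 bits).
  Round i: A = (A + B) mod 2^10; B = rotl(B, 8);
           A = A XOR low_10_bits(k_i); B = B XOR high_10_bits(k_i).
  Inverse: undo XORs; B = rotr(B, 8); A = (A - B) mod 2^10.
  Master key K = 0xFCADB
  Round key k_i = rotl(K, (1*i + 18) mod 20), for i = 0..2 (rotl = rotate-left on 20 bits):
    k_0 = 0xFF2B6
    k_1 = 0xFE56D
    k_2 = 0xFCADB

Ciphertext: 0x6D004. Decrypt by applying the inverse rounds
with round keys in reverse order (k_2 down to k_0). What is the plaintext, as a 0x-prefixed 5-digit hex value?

s_0 = ciphertext = 0x6D004
s_1 = InvRound(s_0, k_2) = 0xE53DB
s_2 = InvRound(s_1, k_1) = 0x9C488
s_3 = InvRound(s_2, k_0) = 0xBD1D3

0xBD1D3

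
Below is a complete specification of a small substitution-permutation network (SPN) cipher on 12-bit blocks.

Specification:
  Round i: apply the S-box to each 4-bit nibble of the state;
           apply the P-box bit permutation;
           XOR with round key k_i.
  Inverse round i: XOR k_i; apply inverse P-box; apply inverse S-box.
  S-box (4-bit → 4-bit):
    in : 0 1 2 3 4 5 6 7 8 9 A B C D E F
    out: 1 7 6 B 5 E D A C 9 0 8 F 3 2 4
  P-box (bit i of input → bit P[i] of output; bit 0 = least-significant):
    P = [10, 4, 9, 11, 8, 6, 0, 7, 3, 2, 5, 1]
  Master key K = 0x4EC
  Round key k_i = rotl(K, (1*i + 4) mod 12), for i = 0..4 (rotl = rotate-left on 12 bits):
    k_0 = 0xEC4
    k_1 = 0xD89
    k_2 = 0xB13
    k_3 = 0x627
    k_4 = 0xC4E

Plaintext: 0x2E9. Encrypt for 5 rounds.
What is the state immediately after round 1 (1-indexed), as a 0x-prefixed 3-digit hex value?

s_0 = plaintext = 0x2E9
s_1 = Round(s_0, k_0) = 0x2A0
s_2 = Round(s_1, k_1) = 0x9AD
s_3 = Round(s_2, k_2) = 0xF09
s_4 = Round(s_3, k_3) = 0xB07
s_5 = Round(s_4, k_4) = 0x55C

0x2A0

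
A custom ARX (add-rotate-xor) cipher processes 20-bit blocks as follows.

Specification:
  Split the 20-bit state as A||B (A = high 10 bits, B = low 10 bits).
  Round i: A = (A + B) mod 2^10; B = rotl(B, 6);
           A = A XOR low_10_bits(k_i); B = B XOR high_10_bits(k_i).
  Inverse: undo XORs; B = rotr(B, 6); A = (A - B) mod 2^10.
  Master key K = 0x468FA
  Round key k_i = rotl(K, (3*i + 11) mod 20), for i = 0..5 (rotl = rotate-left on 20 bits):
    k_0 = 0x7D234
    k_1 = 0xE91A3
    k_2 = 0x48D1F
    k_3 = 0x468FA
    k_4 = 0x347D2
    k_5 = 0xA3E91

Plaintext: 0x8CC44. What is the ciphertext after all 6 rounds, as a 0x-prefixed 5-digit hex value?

0xDCB5D

s_0 = plaintext = 0x8CC44
s_1 = Round(s_0, k_0) = 0x10CF0
s_2 = Round(s_1, k_1) = 0x243AB
s_3 = Round(s_2, k_2) = 0x493D9
s_4 = Round(s_3, k_3) = 0x01F67
s_5 = Round(s_4, k_4) = 0x2F127
s_6 = Round(s_5, k_5) = 0xDCB5D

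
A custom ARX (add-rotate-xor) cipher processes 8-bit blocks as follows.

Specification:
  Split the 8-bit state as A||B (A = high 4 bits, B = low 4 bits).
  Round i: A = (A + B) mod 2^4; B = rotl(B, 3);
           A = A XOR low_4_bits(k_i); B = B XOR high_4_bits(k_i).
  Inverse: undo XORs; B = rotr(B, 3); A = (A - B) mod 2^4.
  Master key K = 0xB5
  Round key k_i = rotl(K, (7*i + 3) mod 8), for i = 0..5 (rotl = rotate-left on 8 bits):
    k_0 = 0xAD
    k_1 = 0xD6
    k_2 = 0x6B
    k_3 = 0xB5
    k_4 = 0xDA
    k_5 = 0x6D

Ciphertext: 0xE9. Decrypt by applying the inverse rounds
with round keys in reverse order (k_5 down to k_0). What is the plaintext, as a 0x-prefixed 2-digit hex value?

s_0 = ciphertext = 0xE9
s_1 = InvRound(s_0, k_5) = 0x4F
s_2 = InvRound(s_1, k_4) = 0xA4
s_3 = InvRound(s_2, k_3) = 0x0F
s_4 = InvRound(s_3, k_2) = 0x83
s_5 = InvRound(s_4, k_1) = 0x1D
s_6 = InvRound(s_5, k_0) = 0xEE

0xEE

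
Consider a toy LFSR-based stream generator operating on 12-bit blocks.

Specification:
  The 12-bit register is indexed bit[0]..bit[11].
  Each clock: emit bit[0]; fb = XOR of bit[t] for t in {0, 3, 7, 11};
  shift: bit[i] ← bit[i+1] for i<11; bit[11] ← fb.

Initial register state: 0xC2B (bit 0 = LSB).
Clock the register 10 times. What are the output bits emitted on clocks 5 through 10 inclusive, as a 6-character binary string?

reg_0 = 0xC2B
clock 1: out=1, reg = 0xE15
clock 2: out=1, reg = 0x70A
clock 3: out=0, reg = 0xB85
clock 4: out=1, reg = 0xDC2
clock 5: out=0, reg = 0x6E1
clock 6: out=1, reg = 0x370
clock 7: out=0, reg = 0x1B8
clock 8: out=0, reg = 0x0DC
clock 9: out=0, reg = 0x06E
clock 10: out=0, reg = 0x837

010000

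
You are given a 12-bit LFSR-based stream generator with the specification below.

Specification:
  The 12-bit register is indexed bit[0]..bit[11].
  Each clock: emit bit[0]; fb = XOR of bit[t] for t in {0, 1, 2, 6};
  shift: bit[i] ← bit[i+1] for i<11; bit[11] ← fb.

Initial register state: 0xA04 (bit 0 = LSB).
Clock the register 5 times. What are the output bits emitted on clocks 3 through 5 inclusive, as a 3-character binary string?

100

reg_0 = 0xA04
clock 1: out=0, reg = 0xD02
clock 2: out=0, reg = 0xE81
clock 3: out=1, reg = 0xF40
clock 4: out=0, reg = 0xFA0
clock 5: out=0, reg = 0x7D0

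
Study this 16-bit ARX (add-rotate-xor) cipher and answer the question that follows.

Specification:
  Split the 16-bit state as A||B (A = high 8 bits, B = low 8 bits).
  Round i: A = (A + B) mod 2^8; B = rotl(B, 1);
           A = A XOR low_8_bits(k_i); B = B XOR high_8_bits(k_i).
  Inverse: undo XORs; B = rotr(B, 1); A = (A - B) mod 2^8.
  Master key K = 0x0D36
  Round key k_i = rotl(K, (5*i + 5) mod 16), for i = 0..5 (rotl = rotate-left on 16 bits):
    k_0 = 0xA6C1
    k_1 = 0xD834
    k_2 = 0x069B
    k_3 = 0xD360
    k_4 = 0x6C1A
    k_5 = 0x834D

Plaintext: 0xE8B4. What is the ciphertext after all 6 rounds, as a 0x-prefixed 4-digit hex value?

0x9050

s_0 = plaintext = 0xE8B4
s_1 = Round(s_0, k_0) = 0x5DCF
s_2 = Round(s_1, k_1) = 0x1847
s_3 = Round(s_2, k_2) = 0xC488
s_4 = Round(s_3, k_3) = 0x2CC2
s_5 = Round(s_4, k_4) = 0xF4E9
s_6 = Round(s_5, k_5) = 0x9050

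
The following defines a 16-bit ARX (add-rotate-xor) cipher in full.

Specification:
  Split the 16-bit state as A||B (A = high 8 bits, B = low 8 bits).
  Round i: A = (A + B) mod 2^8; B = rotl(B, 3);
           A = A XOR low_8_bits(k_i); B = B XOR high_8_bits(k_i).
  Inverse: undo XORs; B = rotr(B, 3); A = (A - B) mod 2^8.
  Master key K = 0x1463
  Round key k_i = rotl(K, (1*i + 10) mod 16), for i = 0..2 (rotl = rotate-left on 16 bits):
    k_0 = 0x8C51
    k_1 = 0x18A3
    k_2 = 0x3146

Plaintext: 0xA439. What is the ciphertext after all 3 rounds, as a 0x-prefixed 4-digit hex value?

s_0 = plaintext = 0xA439
s_1 = Round(s_0, k_0) = 0x8C45
s_2 = Round(s_1, k_1) = 0x7232
s_3 = Round(s_2, k_2) = 0xE2A0

0xE2A0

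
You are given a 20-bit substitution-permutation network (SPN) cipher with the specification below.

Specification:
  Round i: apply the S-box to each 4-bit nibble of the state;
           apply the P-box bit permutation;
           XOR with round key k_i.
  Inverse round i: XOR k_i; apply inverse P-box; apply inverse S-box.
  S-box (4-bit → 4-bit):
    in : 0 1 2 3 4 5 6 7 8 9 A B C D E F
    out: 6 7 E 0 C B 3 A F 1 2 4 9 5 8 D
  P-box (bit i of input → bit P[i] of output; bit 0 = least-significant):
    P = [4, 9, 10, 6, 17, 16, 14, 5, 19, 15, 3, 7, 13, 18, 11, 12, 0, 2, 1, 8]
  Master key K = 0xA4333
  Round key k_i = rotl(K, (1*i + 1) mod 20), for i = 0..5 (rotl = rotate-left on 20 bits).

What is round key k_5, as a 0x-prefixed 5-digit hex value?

0x0CCE9

K = 0xA4333
k_0 = rotl(K, (1*0+1) mod 20) = rotl(K, 1) = 0x48667
k_1 = rotl(K, (1*1+1) mod 20) = rotl(K, 2) = 0x90CCE
k_2 = rotl(K, (1*2+1) mod 20) = rotl(K, 3) = 0x2199D
k_3 = rotl(K, (1*3+1) mod 20) = rotl(K, 4) = 0x4333A
k_4 = rotl(K, (1*4+1) mod 20) = rotl(K, 5) = 0x86674
k_5 = rotl(K, (1*5+1) mod 20) = rotl(K, 6) = 0x0CCE9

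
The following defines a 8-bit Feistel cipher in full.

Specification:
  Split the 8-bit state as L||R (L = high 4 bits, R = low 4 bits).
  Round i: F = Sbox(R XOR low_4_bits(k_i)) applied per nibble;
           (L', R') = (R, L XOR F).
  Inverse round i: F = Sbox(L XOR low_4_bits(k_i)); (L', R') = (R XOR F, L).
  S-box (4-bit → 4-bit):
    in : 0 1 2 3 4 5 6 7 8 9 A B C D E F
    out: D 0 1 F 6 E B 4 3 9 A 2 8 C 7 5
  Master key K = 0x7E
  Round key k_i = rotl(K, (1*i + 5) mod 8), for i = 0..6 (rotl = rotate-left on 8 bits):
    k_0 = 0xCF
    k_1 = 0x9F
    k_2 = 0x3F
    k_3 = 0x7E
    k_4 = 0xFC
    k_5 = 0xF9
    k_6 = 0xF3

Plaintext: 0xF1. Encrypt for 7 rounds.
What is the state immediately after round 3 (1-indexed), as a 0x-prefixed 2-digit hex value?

0x52

s_0 = plaintext = 0xF1
s_1 = Round(s_0, k_0) = 0x18
s_2 = Round(s_1, k_1) = 0x85
s_3 = Round(s_2, k_2) = 0x52
s_4 = Round(s_3, k_3) = 0x2D
s_5 = Round(s_4, k_4) = 0xD2
s_6 = Round(s_5, k_5) = 0x2F
s_7 = Round(s_6, k_6) = 0xFA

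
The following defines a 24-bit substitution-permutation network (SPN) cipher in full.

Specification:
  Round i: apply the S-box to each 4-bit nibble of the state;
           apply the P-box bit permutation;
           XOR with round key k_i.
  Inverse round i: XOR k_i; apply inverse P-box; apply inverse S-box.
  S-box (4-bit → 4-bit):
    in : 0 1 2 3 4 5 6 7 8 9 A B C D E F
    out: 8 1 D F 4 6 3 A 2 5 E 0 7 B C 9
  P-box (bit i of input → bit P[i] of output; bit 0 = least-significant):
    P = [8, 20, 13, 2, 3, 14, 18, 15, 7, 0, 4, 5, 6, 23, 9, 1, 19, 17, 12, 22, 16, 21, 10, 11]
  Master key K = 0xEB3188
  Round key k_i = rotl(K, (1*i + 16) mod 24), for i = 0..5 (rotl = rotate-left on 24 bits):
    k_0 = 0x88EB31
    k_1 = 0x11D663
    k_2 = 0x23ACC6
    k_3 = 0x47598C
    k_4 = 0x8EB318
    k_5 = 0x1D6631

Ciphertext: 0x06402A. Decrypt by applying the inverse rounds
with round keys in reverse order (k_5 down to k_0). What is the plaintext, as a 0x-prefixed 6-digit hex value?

s_0 = ciphertext = 0x06402A
s_1 = InvRound(s_0, k_5) = 0x96E515
s_2 = InvRound(s_1, k_4) = 0x494867
s_3 = InvRound(s_2, k_3) = 0xBCFD91
s_4 = InvRound(s_3, k_2) = 0x1CD55D
s_5 = InvRound(s_4, k_1) = 0x11EE9F
s_6 = InvRound(s_5, k_0) = 0x917F1D

0x917F1D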